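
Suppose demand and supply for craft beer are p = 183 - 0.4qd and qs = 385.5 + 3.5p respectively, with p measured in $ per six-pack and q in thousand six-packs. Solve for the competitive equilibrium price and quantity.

Inverting to quantity form: qd = 457.5 - 2.5p.
Equating demand and supply, 457.5 - 2.5p = 385.5 + 3.5p gives 6p = 72, so p* = 12.
Plugging p* into demand: q* = 457.5 - 2.5(12) = 427.5.

p* = 12, q* = 427.5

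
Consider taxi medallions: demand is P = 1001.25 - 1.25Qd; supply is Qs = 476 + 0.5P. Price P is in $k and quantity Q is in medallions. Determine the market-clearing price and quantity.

Solving each curve for Q: Qd = 801 - 0.8P.
At equilibrium Qd = Qs, so 801 - 0.8P = 476 + 0.5P; collecting terms, 325 = 1.3P and P* = 250.
From the demand curve, Q* = 801 - 0.8(250) = 601.

P* = 250, Q* = 601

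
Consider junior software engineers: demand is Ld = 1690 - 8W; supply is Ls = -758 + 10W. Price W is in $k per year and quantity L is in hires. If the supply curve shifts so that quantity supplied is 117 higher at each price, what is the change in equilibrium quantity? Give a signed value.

ΔL = 52

At equilibrium Ld = Ls, so 1690 - 8W = -758 + 10W; collecting terms, 2448 = 18W and W* = 136.
From the demand curve, L* = 1690 - 8(136) = 602.
After the shift, supply is Ls = -641 + 10W.
New equilibrium: 2331 = 18W, so W = 129.5 and L = 654.
ΔL = 654 - 602 = 52.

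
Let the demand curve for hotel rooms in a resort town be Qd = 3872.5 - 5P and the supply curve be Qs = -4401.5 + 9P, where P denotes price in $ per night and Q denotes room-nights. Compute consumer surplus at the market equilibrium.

Consumer surplus = 84180.625

Set Qd = Qs: 3872.5 - 5P = -4401.5 + 9P, so 8274 = 14P and P* = 591.
From the demand curve, Q* = 3872.5 - 5(591) = 917.5.
Demand choke price (Qd = 0): P = 3872.5/5 = 774.5. Consumer surplus = ½ × (774.5 - 591) × 917.5 = 84180.625.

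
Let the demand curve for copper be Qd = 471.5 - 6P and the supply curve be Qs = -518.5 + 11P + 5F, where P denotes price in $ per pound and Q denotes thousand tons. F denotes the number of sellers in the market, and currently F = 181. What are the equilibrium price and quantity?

With F = 181, supply is Qs = 386.5 + 11P.
The market clears where 471.5 - 6P = 386.5 + 11P. Rearranging, 17P = 85, hence P* = 5.
Substitute back: Q* = 471.5 - 6(5) = 441.5.

P* = 5, Q* = 441.5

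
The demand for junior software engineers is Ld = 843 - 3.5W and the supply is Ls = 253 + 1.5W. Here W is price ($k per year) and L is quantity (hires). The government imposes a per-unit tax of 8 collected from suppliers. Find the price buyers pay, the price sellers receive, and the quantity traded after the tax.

W_b = 120.4, W_s = 112.4, L = 421.6

Suppliers keep W_s = W_b - 8 per unit, so supply in terms of the buyer price is Ls = 241 + 1.5W_b.
Equate demand and the shifted supply: 843 - 3.5W_b = 241 + 1.5W_b, giving 5W_b = 602, so W_b = 120.4.
So W_s = 112.4 and the quantity traded is L = 843 - 3.5(120.4) = 421.6.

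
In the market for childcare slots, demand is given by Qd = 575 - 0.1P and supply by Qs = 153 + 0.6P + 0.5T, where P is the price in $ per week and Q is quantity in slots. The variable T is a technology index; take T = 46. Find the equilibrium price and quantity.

With T = 46, supply is Qs = 176 + 0.6P.
Equating demand and supply, 575 - 0.1P = 176 + 0.6P gives 0.7P = 399, so P* = 570.
Substitute back: Q* = 575 - 0.1(570) = 518.

P* = 570, Q* = 518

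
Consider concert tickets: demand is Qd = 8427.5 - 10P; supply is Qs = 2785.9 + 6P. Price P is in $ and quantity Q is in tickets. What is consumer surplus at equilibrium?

The market clears where 8427.5 - 10P = 2785.9 + 6P. Rearranging, 16P = 5641.6, hence P* = 352.6.
Substitute back: Q* = 8427.5 - 10(352.6) = 4901.5.
Demand choke price (Qd = 0): P = 8427.5/10 = 842.75. Consumer surplus = ½ × (842.75 - 352.6) × 4901.5 = 1201235.1125.

Consumer surplus = 1201235.1125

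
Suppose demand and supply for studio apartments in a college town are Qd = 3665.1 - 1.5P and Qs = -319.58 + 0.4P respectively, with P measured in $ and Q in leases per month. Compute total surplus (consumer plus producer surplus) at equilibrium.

Set Qd = Qs: 3665.1 - 1.5P = -319.58 + 0.4P, so 3984.68 = 1.9P and P* = 2097.2.
From the demand curve, Q* = 3665.1 - 1.5(2097.2) = 519.3.
Demand choke price = 2443.4; supply choke price = 798.95. CS = ½(2443.4 - 2097.2)(519.3) = 89890.83; PS = ½(2097.2 - 798.95)(519.3) = 337090.6125. Total surplus = 426981.4425.

Total surplus = 426981.4425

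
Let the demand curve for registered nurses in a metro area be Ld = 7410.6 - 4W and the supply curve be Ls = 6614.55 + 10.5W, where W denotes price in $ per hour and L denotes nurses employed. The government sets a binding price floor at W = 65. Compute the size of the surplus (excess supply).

Surplus = 146.45

Evaluating both curves at the floor price 65 gives Ld = 7150.6, Ls = 7297.05.
Surplus = Ls - Ld = 7297.05 - 7150.6 = 146.45.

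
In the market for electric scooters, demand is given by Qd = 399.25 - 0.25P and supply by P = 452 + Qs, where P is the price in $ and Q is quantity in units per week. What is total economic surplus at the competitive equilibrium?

Rewriting in direct form: Qs = -452 + P.
The market clears where 399.25 - 0.25P = -452 + P. Rearranging, 1.25P = 851.25, hence P* = 681.
Substitute back: Q* = 399.25 - 0.25(681) = 229.
Demand choke price = 1597; supply choke price = 452. CS = ½(1597 - 681)(229) = 104882; PS = ½(681 - 452)(229) = 26220.5. Total surplus = 131102.5.

Total surplus = 131102.5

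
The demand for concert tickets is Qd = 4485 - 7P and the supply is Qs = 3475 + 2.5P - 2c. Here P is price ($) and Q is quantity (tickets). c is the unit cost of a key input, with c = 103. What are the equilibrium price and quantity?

With c = 103, supply is Qs = 3269 + 2.5P.
The market clears where 4485 - 7P = 3269 + 2.5P. Rearranging, 9.5P = 1216, hence P* = 128.
Then Q* = 4485 - 7(128) = 3589.

P* = 128, Q* = 3589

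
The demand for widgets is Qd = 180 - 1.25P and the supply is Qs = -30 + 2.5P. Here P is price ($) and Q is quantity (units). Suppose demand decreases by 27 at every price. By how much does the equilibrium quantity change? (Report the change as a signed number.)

At equilibrium Qd = Qs, so 180 - 1.25P = -30 + 2.5P; collecting terms, 210 = 3.75P and P* = 56.
Then Q* = 180 - 1.25(56) = 110.
After the shift, demand is Qd = 153 - 1.25P.
Re-solving, 3.75P = 183 gives P = 48.8 and Q = 92.
ΔQ = 92 - 110 = -18.

ΔQ = -18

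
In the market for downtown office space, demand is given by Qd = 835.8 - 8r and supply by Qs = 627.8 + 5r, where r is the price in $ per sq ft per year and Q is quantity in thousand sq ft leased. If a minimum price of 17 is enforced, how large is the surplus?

With r fixed at 17, quantity demanded is 699.8 and quantity supplied is 712.8.
Surplus = Qs - Qd = 712.8 - 699.8 = 13.

Surplus = 13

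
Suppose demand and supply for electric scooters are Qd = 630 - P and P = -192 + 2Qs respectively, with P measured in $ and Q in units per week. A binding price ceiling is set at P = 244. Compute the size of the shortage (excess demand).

Rewriting in direct form: Qs = 96 + 0.5P.
With P fixed at 244, quantity demanded is 386 and quantity supplied is 218.
Shortage = Qd - Qs = 386 - 218 = 168.

Shortage = 168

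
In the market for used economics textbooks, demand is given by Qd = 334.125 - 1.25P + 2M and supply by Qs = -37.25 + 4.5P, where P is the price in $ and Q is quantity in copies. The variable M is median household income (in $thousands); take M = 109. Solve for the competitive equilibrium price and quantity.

With M = 109, demand is Qd = 552.125 - 1.25P.
The market clears where 552.125 - 1.25P = -37.25 + 4.5P. Rearranging, 5.75P = 589.375, hence P* = 102.5.
From the demand curve, Q* = 552.125 - 1.25(102.5) = 424.

P* = 102.5, Q* = 424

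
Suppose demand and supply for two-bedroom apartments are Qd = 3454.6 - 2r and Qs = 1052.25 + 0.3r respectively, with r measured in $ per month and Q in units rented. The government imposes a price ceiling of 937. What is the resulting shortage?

Shortage = 247.25

Evaluating both curves at the ceiling price 937 gives Qd = 1580.6, Qs = 1333.35.
Shortage = Qd - Qs = 1580.6 - 1333.35 = 247.25.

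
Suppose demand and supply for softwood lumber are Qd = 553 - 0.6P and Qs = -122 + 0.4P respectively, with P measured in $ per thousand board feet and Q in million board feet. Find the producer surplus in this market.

Producer surplus = 27380

Set Qd = Qs: 553 - 0.6P = -122 + 0.4P, so 675 = P and P* = 675.
Then Q* = 553 - 0.6(675) = 148.
Supply choke price (Qs = 0): P = 305. Producer surplus = ½ × (675 - 305) × 148 = 27380.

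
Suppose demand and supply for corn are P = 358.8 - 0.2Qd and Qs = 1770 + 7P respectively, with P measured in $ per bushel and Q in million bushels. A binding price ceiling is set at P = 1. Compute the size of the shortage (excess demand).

Shortage = 12

Rewriting in direct form: Qd = 1794 - 5P.
At P = 1: Qd = 1789 and Qs = 1777.
Shortage = Qd - Qs = 1789 - 1777 = 12.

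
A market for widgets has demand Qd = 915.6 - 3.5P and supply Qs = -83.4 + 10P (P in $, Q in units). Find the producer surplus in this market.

Producer surplus = 21556.178

Set Qd = Qs: 915.6 - 3.5P = -83.4 + 10P, so 999 = 13.5P and P* = 74.
From the demand curve, Q* = 915.6 - 3.5(74) = 656.6.
Supply choke price (Qs = 0): P = 8.34. Producer surplus = ½ × (74 - 8.34) × 656.6 = 21556.178.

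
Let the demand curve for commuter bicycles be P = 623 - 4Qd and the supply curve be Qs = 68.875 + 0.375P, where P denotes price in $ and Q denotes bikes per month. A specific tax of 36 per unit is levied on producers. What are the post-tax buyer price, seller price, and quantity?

In direct form, Qd = 155.75 - 0.25P.
With a tax of 36 on producers, they supply based on the net price P_s = P_b - 36, so Qs = 55.375 + 0.375P_b.
Set Qd = Qs: 155.75 - 0.25P_b = 55.375 + 0.375P_b, so 100.375 = 0.625P_b and P_b = 160.6.
Then P_s = 160.6 - 36 = 124.6 and Q = 155.75 - 0.25(160.6) = 115.6.

P_b = 160.6, P_s = 124.6, Q = 115.6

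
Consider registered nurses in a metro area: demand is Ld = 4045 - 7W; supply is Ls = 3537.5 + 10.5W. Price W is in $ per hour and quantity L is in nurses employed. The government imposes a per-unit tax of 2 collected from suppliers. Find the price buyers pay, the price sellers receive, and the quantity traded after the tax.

Suppliers keep W_s = W_b - 2 per unit, so supply in terms of the buyer price is Ls = 3516.5 + 10.5W_b.
Equate demand and the shifted supply: 4045 - 7W_b = 3516.5 + 10.5W_b, giving 17.5W_b = 528.5, so W_b = 30.2.
Then W_s = 30.2 - 2 = 28.2 and L = 4045 - 7(30.2) = 3833.6.

W_b = 30.2, W_s = 28.2, L = 3833.6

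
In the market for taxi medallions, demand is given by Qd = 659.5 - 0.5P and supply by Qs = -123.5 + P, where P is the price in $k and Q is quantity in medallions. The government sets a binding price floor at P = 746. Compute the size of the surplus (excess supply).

Surplus = 336

At P = 746: Qd = 286.5 and Qs = 622.5.
Surplus = Qs - Qd = 622.5 - 286.5 = 336.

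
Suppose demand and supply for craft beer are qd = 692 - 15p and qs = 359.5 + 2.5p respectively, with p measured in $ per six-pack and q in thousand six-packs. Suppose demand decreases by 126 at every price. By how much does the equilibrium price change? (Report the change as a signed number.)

Equating demand and supply, 692 - 15p = 359.5 + 2.5p gives 17.5p = 332.5, so p* = 19.
Substitute back: q* = 692 - 15(19) = 407.
After the shift, demand is qd = 566 - 15p.
The new intersection has 206.5 = 17.5p, i.e. p = 11.8, q = 389.
Δp = 11.8 - 19 = -7.2.

Δp = -7.2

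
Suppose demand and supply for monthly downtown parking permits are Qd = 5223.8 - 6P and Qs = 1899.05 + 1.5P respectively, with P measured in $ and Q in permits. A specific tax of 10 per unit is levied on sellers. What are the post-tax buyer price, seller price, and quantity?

P_b = 445.3, P_s = 435.3, Q = 2552

The tax drives a wedge P_b - P_s = 10. Substituting P_s = P_b - 10 into supply: Qs = 1884.05 + 1.5P_b.
Market clearing requires 5223.8 - 6P_b = 1884.05 + 1.5P_b; hence 3339.75 = 7.5P_b and P_b = 445.3.
Then P_s = 445.3 - 10 = 435.3 and Q = 5223.8 - 6(445.3) = 2552.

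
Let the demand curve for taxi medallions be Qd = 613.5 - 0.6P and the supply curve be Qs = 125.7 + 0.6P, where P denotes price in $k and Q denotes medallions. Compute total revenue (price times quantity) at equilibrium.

Total revenue = 150242.4

The market clears where 613.5 - 0.6P = 125.7 + 0.6P. Rearranging, 1.2P = 487.8, hence P* = 406.5.
Then Q* = 613.5 - 0.6(406.5) = 369.6.
Total revenue = P* × Q* = 406.5 × 369.6 = 150242.4.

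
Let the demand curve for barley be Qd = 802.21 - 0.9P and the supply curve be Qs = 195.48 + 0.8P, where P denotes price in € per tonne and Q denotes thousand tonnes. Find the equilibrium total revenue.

The market clears where 802.21 - 0.9P = 195.48 + 0.8P. Rearranging, 1.7P = 606.73, hence P* = 356.9.
Then Q* = 802.21 - 0.9(356.9) = 481.
Total revenue = P* × Q* = 356.9 × 481 = 171668.9.

Total revenue = 171668.9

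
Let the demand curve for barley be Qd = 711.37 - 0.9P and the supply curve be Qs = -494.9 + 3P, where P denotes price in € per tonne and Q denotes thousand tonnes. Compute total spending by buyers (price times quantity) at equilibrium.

Set Qd = Qs: 711.37 - 0.9P = -494.9 + 3P, so 1206.27 = 3.9P and P* = 309.3.
Plugging P* into demand: Q* = 711.37 - 0.9(309.3) = 433.
Total spending by buyers = P* × Q* = 309.3 × 433 = 133926.9.

Total spending by buyers = 133926.9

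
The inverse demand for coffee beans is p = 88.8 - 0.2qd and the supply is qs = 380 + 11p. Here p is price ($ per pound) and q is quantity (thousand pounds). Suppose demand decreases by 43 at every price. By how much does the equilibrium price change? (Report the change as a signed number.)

Δp = -2.6875

Solving each curve for q: qd = 444 - 5p.
At equilibrium qd = qs, so 444 - 5p = 380 + 11p; collecting terms, 64 = 16p and p* = 4.
Substitute back: q* = 444 - 5(4) = 424.
After the shift, demand is qd = 401 - 5p.
Re-solving, 16p = 21 gives p = 1.3125 and q = 394.4375.
Δp = 1.3125 - 4 = -2.6875.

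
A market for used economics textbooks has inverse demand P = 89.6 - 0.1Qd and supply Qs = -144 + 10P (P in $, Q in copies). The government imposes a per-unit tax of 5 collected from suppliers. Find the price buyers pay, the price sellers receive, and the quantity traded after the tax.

Rewriting in direct form: Qd = 896 - 10P.
Suppliers keep P_s = P_b - 5 per unit, so supply in terms of the buyer price is Qs = -194 + 10P_b.
Market clearing requires 896 - 10P_b = -194 + 10P_b; hence 1090 = 20P_b and P_b = 54.5.
Then P_s = 54.5 - 5 = 49.5 and Q = 896 - 10(54.5) = 351.

P_b = 54.5, P_s = 49.5, Q = 351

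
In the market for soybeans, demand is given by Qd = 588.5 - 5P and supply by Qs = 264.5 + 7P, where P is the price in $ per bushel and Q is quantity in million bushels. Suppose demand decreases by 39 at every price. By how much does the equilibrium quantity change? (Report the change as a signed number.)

ΔQ = -22.75

At equilibrium Qd = Qs, so 588.5 - 5P = 264.5 + 7P; collecting terms, 324 = 12P and P* = 27.
Substitute back: Q* = 588.5 - 5(27) = 453.5.
After the shift, demand is Qd = 549.5 - 5P.
The new intersection has 285 = 12P, i.e. P = 23.75, Q = 430.75.
ΔQ = 430.75 - 453.5 = -22.75.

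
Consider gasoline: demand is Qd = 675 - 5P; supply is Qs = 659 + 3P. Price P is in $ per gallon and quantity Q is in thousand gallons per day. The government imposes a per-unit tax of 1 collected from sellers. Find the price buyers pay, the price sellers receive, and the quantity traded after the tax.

P_b = 2.375, P_s = 1.375, Q = 663.125

Sellers keep P_s = P_b - 1 per unit, so supply in terms of the buyer price is Qs = 656 + 3P_b.
Equate demand and the shifted supply: 675 - 5P_b = 656 + 3P_b, giving 8P_b = 19, so P_b = 2.375.
So P_s = 1.375 and the quantity traded is Q = 675 - 5(2.375) = 663.125.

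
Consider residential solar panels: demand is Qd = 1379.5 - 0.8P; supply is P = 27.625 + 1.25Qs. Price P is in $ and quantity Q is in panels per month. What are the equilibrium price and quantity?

P* = 876, Q* = 678.7

In direct form, Qs = -22.1 + 0.8P.
At equilibrium Qd = Qs, so 1379.5 - 0.8P = -22.1 + 0.8P; collecting terms, 1401.6 = 1.6P and P* = 876.
From the demand curve, Q* = 1379.5 - 0.8(876) = 678.7.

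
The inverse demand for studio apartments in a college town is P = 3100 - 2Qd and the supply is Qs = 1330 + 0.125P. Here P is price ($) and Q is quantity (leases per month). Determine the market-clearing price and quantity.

Solving each curve for Q: Qd = 1550 - 0.5P.
Equating demand and supply, 1550 - 0.5P = 1330 + 0.125P gives 0.625P = 220, so P* = 352.
From the demand curve, Q* = 1550 - 0.5(352) = 1374.

P* = 352, Q* = 1374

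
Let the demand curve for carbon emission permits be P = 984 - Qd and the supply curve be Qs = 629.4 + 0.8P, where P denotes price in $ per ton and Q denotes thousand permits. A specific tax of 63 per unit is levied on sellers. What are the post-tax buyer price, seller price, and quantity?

Inverting to quantity form: Qd = 984 - P.
With a tax of 63 on sellers, they supply based on the net price P_s = P_b - 63, so Qs = 579 + 0.8P_b.
Equate demand and the shifted supply: 984 - P_b = 579 + 0.8P_b, giving 1.8P_b = 405, so P_b = 225.
So P_s = 162 and the quantity traded is Q = 984 - 225 = 759.

P_b = 225, P_s = 162, Q = 759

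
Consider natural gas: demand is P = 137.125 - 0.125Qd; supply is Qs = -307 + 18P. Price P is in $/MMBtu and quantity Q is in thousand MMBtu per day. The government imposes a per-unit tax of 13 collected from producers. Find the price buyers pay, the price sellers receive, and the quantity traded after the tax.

In direct form, Qd = 1097 - 8P.
Producers keep P_s = P_b - 13 per unit, so supply in terms of the buyer price is Qs = -541 + 18P_b.
Set Qd = Qs: 1097 - 8P_b = -541 + 18P_b, so 1638 = 26P_b and P_b = 63.
So P_s = 50 and the quantity traded is Q = 1097 - 8(63) = 593.

P_b = 63, P_s = 50, Q = 593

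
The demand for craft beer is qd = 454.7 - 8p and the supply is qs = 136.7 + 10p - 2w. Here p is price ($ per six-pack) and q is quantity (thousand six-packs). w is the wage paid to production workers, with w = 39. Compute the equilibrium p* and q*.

p* = 22, q* = 278.7

With w = 39, supply is qs = 58.7 + 10p.
The market clears where 454.7 - 8p = 58.7 + 10p. Rearranging, 18p = 396, hence p* = 22.
Then q* = 454.7 - 8(22) = 278.7.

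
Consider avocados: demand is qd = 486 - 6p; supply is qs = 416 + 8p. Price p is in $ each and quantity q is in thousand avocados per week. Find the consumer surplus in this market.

The market clears where 486 - 6p = 416 + 8p. Rearranging, 14p = 70, hence p* = 5.
From the demand curve, q* = 486 - 6(5) = 456.
Demand choke price (qd = 0): p = 486/6 = 81. Consumer surplus = ½ × (81 - 5) × 456 = 17328.

Consumer surplus = 17328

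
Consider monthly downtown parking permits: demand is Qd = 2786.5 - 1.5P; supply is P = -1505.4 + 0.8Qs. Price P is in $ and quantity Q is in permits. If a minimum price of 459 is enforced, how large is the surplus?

Solving each curve for Q: Qs = 1881.75 + 1.25P.
At P = 459: Qd = 2098 and Qs = 2455.5.
Surplus = Qs - Qd = 2455.5 - 2098 = 357.5.

Surplus = 357.5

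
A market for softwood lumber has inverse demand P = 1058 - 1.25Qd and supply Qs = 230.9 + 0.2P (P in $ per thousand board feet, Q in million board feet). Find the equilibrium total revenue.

Inverting to quantity form: Qd = 846.4 - 0.8P.
Set Qd = Qs: 846.4 - 0.8P = 230.9 + 0.2P, so 615.5 = P and P* = 615.5.
Plugging P* into demand: Q* = 846.4 - 0.8(615.5) = 354.
Total revenue = P* × Q* = 615.5 × 354 = 217887.

Total revenue = 217887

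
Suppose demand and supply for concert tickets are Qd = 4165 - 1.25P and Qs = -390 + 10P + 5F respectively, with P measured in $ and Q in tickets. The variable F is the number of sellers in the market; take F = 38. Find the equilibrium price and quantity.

P* = 388, Q* = 3680

With F = 38, supply is Qs = -200 + 10P.
Equating demand and supply, 4165 - 1.25P = -200 + 10P gives 11.25P = 4365, so P* = 388.
Plugging P* into demand: Q* = 4165 - 1.25(388) = 3680.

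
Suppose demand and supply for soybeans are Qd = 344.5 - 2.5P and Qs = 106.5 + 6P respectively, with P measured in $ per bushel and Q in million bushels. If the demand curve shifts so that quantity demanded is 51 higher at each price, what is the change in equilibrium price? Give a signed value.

Equating demand and supply, 344.5 - 2.5P = 106.5 + 6P gives 8.5P = 238, so P* = 28.
From the demand curve, Q* = 344.5 - 2.5(28) = 274.5.
After the shift, demand is Qd = 395.5 - 2.5P.
Re-solving, 8.5P = 289 gives P = 34 and Q = 310.5.
ΔP = 34 - 28 = 6.

ΔP = 6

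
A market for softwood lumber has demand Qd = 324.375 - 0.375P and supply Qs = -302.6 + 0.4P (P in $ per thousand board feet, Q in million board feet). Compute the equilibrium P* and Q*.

P* = 809, Q* = 21

Equating demand and supply, 324.375 - 0.375P = -302.6 + 0.4P gives 0.775P = 626.975, so P* = 809.
Plugging P* into demand: Q* = 324.375 - 0.375(809) = 21.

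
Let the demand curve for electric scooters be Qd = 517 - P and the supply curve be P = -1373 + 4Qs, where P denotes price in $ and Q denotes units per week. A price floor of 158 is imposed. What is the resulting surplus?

Inverting to quantity form: Qs = 343.25 + 0.25P.
At P = 158: Qd = 359 and Qs = 382.75.
Surplus = Qs - Qd = 382.75 - 359 = 23.75.

Surplus = 23.75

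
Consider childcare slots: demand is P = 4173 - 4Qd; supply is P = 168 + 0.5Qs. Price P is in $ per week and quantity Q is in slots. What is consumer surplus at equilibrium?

Consumer surplus = 1584200

Inverting to quantity form: Qd = 1043.25 - 0.25P and Qs = -336 + 2P.
The market clears where 1043.25 - 0.25P = -336 + 2P. Rearranging, 2.25P = 1379.25, hence P* = 613.
From the demand curve, Q* = 1043.25 - 0.25(613) = 890.
Demand choke price (Qd = 0): P = 1043.25/0.25 = 4173. Consumer surplus = ½ × (4173 - 613) × 890 = 1584200.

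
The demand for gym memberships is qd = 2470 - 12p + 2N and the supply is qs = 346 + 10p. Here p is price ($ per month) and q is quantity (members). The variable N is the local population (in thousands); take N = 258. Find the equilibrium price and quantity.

p* = 120, q* = 1546

With N = 258, demand is qd = 2986 - 12p.
Set qd = qs: 2986 - 12p = 346 + 10p, so 2640 = 22p and p* = 120.
Plugging p* into demand: q* = 2986 - 12(120) = 1546.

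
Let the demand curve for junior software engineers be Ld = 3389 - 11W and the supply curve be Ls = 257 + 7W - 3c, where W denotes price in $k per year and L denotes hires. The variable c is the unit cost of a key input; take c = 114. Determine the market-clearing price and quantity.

W* = 193, L* = 1266

With c = 114, supply is Ls = -85 + 7W.
At equilibrium Ld = Ls, so 3389 - 11W = -85 + 7W; collecting terms, 3474 = 18W and W* = 193.
Then L* = 3389 - 11(193) = 1266.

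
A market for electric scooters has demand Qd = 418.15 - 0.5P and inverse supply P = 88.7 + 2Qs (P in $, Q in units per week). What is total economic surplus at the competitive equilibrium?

In direct form, Qs = -44.35 + 0.5P.
Equating demand and supply, 418.15 - 0.5P = -44.35 + 0.5P gives P = 462.5, so P* = 462.5.
From the demand curve, Q* = 418.15 - 0.5(462.5) = 186.9.
Demand choke price = 836.3; supply choke price = 88.7. CS = ½(836.3 - 462.5)(186.9) = 34931.61; PS = ½(462.5 - 88.7)(186.9) = 34931.61. Total surplus = 69863.22.

Total surplus = 69863.22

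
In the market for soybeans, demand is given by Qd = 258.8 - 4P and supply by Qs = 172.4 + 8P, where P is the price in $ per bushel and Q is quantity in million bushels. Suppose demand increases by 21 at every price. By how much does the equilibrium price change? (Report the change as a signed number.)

Set Qd = Qs: 258.8 - 4P = 172.4 + 8P, so 86.4 = 12P and P* = 7.2.
From the demand curve, Q* = 258.8 - 4(7.2) = 230.
After the shift, demand is Qd = 279.8 - 4P.
New equilibrium: 107.4 = 12P, so P = 8.95 and Q = 244.
ΔP = 8.95 - 7.2 = 1.75.

ΔP = 1.75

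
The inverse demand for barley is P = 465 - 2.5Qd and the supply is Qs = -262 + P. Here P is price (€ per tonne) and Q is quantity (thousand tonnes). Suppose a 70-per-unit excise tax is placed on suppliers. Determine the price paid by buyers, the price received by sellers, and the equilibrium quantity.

Rewriting in direct form: Qd = 186 - 0.4P.
Suppliers keep P_s = P_b - 70 per unit, so supply in terms of the buyer price is Qs = -332 + P_b.
Set Qd = Qs: 186 - 0.4P_b = -332 + P_b, so 518 = 1.4P_b and P_b = 370.
So P_s = 300 and the quantity traded is Q = 186 - 0.4(370) = 38.

P_b = 370, P_s = 300, Q = 38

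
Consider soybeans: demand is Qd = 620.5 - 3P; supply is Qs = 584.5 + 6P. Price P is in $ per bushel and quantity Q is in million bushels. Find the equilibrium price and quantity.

The market clears where 620.5 - 3P = 584.5 + 6P. Rearranging, 9P = 36, hence P* = 4.
From the demand curve, Q* = 620.5 - 3(4) = 608.5.

P* = 4, Q* = 608.5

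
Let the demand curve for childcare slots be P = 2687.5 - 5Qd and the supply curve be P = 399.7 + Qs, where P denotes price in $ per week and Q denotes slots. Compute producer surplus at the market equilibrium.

Solving each curve for Q: Qd = 537.5 - 0.2P and Qs = -399.7 + P.
Set Qd = Qs: 537.5 - 0.2P = -399.7 + P, so 937.2 = 1.2P and P* = 781.
Then Q* = 537.5 - 0.2(781) = 381.3.
Supply choke price (Qs = 0): P = 399.7. Producer surplus = ½ × (781 - 399.7) × 381.3 = 72694.845.

Producer surplus = 72694.845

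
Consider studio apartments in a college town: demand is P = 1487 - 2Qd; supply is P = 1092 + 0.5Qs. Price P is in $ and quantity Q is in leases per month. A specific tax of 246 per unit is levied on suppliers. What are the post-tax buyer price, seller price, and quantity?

P_b = 1367.8, P_s = 1121.8, Q = 59.6

In direct form, Qd = 743.5 - 0.5P and Qs = -2184 + 2P.
Suppliers keep P_s = P_b - 246 per unit, so supply in terms of the buyer price is Qs = -2676 + 2P_b.
Set Qd = Qs: 743.5 - 0.5P_b = -2676 + 2P_b, so 3419.5 = 2.5P_b and P_b = 1367.8.
So P_s = 1121.8 and the quantity traded is Q = 743.5 - 0.5(1367.8) = 59.6.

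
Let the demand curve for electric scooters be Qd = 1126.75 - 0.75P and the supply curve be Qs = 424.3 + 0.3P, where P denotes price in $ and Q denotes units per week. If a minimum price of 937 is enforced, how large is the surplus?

Surplus = 281.4

At P = 937: Qd = 424 and Qs = 705.4.
Surplus = Qs - Qd = 705.4 - 424 = 281.4.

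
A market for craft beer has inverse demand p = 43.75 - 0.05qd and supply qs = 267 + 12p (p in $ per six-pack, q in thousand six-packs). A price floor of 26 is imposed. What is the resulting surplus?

Solving each curve for q: qd = 875 - 20p.
With p fixed at 26, quantity demanded is 355 and quantity supplied is 579.
Surplus = qs - qd = 579 - 355 = 224.

Surplus = 224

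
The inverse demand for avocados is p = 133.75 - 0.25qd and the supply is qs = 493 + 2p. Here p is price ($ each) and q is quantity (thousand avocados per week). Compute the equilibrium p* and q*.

Solving each curve for q: qd = 535 - 4p.
The market clears where 535 - 4p = 493 + 2p. Rearranging, 6p = 42, hence p* = 7.
Then q* = 535 - 4(7) = 507.

p* = 7, q* = 507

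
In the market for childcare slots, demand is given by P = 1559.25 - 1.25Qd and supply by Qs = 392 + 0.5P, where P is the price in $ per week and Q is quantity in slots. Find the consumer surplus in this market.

Solving each curve for Q: Qd = 1247.4 - 0.8P.
Set Qd = Qs: 1247.4 - 0.8P = 392 + 0.5P, so 855.4 = 1.3P and P* = 658.
Then Q* = 1247.4 - 0.8(658) = 721.
Demand choke price (Qd = 0): P = 1247.4/0.8 = 1559.25. Consumer surplus = ½ × (1559.25 - 658) × 721 = 324900.625.

Consumer surplus = 324900.625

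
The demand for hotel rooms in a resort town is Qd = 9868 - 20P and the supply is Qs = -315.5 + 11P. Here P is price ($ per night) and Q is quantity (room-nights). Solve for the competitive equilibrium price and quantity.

P* = 328.5, Q* = 3298

Set Qd = Qs: 9868 - 20P = -315.5 + 11P, so 10183.5 = 31P and P* = 328.5.
Plugging P* into demand: Q* = 9868 - 20(328.5) = 3298.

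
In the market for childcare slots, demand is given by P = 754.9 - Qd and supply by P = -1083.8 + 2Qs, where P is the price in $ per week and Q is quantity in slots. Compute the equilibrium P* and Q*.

P* = 142, Q* = 612.9

In direct form, Qd = 754.9 - P and Qs = 541.9 + 0.5P.
Equating demand and supply, 754.9 - P = 541.9 + 0.5P gives 1.5P = 213, so P* = 142.
Substitute back: Q* = 754.9 - 142 = 612.9.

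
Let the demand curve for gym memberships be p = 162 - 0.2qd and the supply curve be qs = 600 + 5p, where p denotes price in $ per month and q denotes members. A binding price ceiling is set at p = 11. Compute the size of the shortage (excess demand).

In direct form, qd = 810 - 5p.
At p = 11: qd = 755 and qs = 655.
Shortage = qd - qs = 755 - 655 = 100.

Shortage = 100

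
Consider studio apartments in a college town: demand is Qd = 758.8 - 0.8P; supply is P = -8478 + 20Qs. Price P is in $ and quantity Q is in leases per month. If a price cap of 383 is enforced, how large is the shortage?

In direct form, Qs = 423.9 + 0.05P.
With P fixed at 383, quantity demanded is 452.4 and quantity supplied is 443.05.
Shortage = Qd - Qs = 452.4 - 443.05 = 9.35.

Shortage = 9.35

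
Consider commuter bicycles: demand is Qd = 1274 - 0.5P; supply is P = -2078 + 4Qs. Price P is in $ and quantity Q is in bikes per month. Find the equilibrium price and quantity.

P* = 1006, Q* = 771

Inverting to quantity form: Qs = 519.5 + 0.25P.
Equating demand and supply, 1274 - 0.5P = 519.5 + 0.25P gives 0.75P = 754.5, so P* = 1006.
Then Q* = 1274 - 0.5(1006) = 771.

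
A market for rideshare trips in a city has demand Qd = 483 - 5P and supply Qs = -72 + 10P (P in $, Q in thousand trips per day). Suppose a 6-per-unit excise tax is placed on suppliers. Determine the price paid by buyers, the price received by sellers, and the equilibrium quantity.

With a tax of 6 on suppliers, they supply based on the net price P_s = P_b - 6, so Qs = -132 + 10P_b.
Market clearing requires 483 - 5P_b = -132 + 10P_b; hence 615 = 15P_b and P_b = 41.
Then P_s = 41 - 6 = 35 and Q = 483 - 5(41) = 278.

P_b = 41, P_s = 35, Q = 278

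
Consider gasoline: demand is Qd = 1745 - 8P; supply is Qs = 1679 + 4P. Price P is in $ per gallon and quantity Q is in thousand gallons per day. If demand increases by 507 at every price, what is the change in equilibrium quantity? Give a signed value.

At equilibrium Qd = Qs, so 1745 - 8P = 1679 + 4P; collecting terms, 66 = 12P and P* = 5.5.
From the demand curve, Q* = 1745 - 8(5.5) = 1701.
After the shift, demand is Qd = 2252 - 8P.
Re-solving, 12P = 573 gives P = 47.75 and Q = 1870.
ΔQ = 1870 - 1701 = 169.

ΔQ = 169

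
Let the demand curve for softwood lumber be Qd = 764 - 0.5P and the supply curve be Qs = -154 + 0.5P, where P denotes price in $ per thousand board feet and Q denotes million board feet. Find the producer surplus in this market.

The market clears where 764 - 0.5P = -154 + 0.5P. Rearranging, P = 918, hence P* = 918.
Substitute back: Q* = 764 - 0.5(918) = 305.
Supply choke price (Qs = 0): P = 308. Producer surplus = ½ × (918 - 308) × 305 = 93025.

Producer surplus = 93025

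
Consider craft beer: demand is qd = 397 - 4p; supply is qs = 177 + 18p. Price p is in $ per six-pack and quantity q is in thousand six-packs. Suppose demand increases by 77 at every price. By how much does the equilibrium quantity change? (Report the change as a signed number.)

Δq = 63

The market clears where 397 - 4p = 177 + 18p. Rearranging, 22p = 220, hence p* = 10.
Plugging p* into demand: q* = 397 - 4(10) = 357.
After the shift, demand is qd = 474 - 4p.
The new intersection has 297 = 22p, i.e. p = 13.5, q = 420.
Δq = 420 - 357 = 63.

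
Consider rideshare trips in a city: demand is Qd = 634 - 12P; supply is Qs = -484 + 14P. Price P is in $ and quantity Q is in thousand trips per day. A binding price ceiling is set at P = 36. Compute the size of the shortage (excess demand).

Shortage = 182

Evaluating both curves at the ceiling price 36 gives Qd = 202, Qs = 20.
Shortage = Qd - Qs = 202 - 20 = 182.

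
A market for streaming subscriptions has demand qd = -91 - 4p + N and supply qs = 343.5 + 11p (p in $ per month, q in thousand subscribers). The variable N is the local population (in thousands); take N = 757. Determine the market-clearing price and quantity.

With N = 757, demand is qd = 666 - 4p.
Set qd = qs: 666 - 4p = 343.5 + 11p, so 322.5 = 15p and p* = 21.5.
Then q* = 666 - 4(21.5) = 580.

p* = 21.5, q* = 580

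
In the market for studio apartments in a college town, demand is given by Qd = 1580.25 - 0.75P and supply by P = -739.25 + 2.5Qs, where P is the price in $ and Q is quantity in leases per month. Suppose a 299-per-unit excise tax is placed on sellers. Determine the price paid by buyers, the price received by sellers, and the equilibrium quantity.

P_b = 1221, P_s = 922, Q = 664.5

In direct form, Qs = 295.7 + 0.4P.
With a tax of 299 on sellers, they supply based on the net price P_s = P_b - 299, so Qs = 176.1 + 0.4P_b.
Equate demand and the shifted supply: 1580.25 - 0.75P_b = 176.1 + 0.4P_b, giving 1.15P_b = 1404.15, so P_b = 1221.
Then P_s = 1221 - 299 = 922 and Q = 1580.25 - 0.75(1221) = 664.5.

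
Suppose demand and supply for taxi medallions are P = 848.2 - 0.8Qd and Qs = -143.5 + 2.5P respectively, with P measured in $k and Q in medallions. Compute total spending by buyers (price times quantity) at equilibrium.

Rewriting in direct form: Qd = 1060.25 - 1.25P.
The market clears where 1060.25 - 1.25P = -143.5 + 2.5P. Rearranging, 3.75P = 1203.75, hence P* = 321.
Plugging P* into demand: Q* = 1060.25 - 1.25(321) = 659.
Total spending by buyers = P* × Q* = 321 × 659 = 211539.

Total spending by buyers = 211539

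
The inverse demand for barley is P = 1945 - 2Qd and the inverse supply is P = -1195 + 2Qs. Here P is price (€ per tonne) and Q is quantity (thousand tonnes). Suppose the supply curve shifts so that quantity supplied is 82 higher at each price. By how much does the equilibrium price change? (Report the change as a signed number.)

In direct form, Qd = 972.5 - 0.5P and Qs = 597.5 + 0.5P.
The market clears where 972.5 - 0.5P = 597.5 + 0.5P. Rearranging, P = 375, hence P* = 375.
Substitute back: Q* = 972.5 - 0.5(375) = 785.
After the shift, supply is Qs = 679.5 + 0.5P.
New equilibrium: 293 = P, so P = 293 and Q = 826.
ΔP = 293 - 375 = -82.

ΔP = -82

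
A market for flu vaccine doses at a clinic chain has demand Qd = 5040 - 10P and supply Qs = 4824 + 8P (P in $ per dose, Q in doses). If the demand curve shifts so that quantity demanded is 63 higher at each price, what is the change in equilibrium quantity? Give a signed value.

At equilibrium Qd = Qs, so 5040 - 10P = 4824 + 8P; collecting terms, 216 = 18P and P* = 12.
Substitute back: Q* = 5040 - 10(12) = 4920.
After the shift, demand is Qd = 5103 - 10P.
New equilibrium: 279 = 18P, so P = 15.5 and Q = 4948.
ΔQ = 4948 - 4920 = 28.

ΔQ = 28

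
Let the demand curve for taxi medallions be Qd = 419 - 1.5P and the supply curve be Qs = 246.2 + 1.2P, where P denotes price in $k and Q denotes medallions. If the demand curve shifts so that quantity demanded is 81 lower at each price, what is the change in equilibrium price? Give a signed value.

At equilibrium Qd = Qs, so 419 - 1.5P = 246.2 + 1.2P; collecting terms, 172.8 = 2.7P and P* = 64.
Plugging P* into demand: Q* = 419 - 1.5(64) = 323.
After the shift, demand is Qd = 338 - 1.5P.
New equilibrium: 91.8 = 2.7P, so P = 34 and Q = 287.
ΔP = 34 - 64 = -30.

ΔP = -30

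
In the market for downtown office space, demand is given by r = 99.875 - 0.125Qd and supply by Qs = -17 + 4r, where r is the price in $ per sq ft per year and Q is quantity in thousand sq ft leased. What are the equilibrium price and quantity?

r* = 68, Q* = 255

Rewriting in direct form: Qd = 799 - 8r.
The market clears where 799 - 8r = -17 + 4r. Rearranging, 12r = 816, hence r* = 68.
Substitute back: Q* = 799 - 8(68) = 255.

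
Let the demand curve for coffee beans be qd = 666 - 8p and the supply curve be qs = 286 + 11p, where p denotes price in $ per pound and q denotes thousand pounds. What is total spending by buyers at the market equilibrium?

Equating demand and supply, 666 - 8p = 286 + 11p gives 19p = 380, so p* = 20.
Substitute back: q* = 666 - 8(20) = 506.
Total spending by buyers = p* × q* = 20 × 506 = 10120.

Total spending by buyers = 10120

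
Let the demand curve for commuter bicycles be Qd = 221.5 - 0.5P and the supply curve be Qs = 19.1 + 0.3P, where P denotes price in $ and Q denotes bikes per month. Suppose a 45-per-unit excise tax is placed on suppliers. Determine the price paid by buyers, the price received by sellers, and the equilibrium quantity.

With a tax of 45 on suppliers, they supply based on the net price P_s = P_b - 45, so Qs = 5.6 + 0.3P_b.
Equate demand and the shifted supply: 221.5 - 0.5P_b = 5.6 + 0.3P_b, giving 0.8P_b = 215.9, so P_b = 269.875.
Then P_s = 269.875 - 45 = 224.875 and Q = 221.5 - 0.5(269.875) = 86.5625.

P_b = 269.875, P_s = 224.875, Q = 86.5625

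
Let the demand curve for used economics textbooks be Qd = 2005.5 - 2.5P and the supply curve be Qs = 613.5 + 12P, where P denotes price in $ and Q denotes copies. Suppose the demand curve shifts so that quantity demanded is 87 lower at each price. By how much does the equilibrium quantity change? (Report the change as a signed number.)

Set Qd = Qs: 2005.5 - 2.5P = 613.5 + 12P, so 1392 = 14.5P and P* = 96.
From the demand curve, Q* = 2005.5 - 2.5(96) = 1765.5.
After the shift, demand is Qd = 1918.5 - 2.5P.
The new intersection has 1305 = 14.5P, i.e. P = 90, Q = 1693.5.
ΔQ = 1693.5 - 1765.5 = -72.

ΔQ = -72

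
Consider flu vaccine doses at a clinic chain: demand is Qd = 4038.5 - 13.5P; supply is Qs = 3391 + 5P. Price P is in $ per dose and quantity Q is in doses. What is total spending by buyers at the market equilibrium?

Total spending by buyers = 124810

Set Qd = Qs: 4038.5 - 13.5P = 3391 + 5P, so 647.5 = 18.5P and P* = 35.
From the demand curve, Q* = 4038.5 - 13.5(35) = 3566.
Total spending by buyers = P* × Q* = 35 × 3566 = 124810.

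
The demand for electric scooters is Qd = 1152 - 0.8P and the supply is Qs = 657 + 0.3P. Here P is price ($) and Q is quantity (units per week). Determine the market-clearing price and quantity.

P* = 450, Q* = 792

Set Qd = Qs: 1152 - 0.8P = 657 + 0.3P, so 495 = 1.1P and P* = 450.
From the demand curve, Q* = 1152 - 0.8(450) = 792.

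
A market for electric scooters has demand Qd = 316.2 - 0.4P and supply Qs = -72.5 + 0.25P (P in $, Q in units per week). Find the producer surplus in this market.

The market clears where 316.2 - 0.4P = -72.5 + 0.25P. Rearranging, 0.65P = 388.7, hence P* = 598.
Then Q* = 316.2 - 0.4(598) = 77.
Supply choke price (Qs = 0): P = 290. Producer surplus = ½ × (598 - 290) × 77 = 11858.

Producer surplus = 11858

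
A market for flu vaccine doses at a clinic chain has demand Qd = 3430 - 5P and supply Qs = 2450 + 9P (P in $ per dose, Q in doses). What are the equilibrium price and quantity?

P* = 70, Q* = 3080

Equating demand and supply, 3430 - 5P = 2450 + 9P gives 14P = 980, so P* = 70.
Plugging P* into demand: Q* = 3430 - 5(70) = 3080.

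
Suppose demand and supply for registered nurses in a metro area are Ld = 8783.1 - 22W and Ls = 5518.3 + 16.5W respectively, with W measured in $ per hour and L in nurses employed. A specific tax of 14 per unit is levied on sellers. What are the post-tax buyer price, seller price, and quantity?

W_b = 90.8, W_s = 76.8, L = 6785.5

Sellers keep W_s = W_b - 14 per unit, so supply in terms of the buyer price is Ls = 5287.3 + 16.5W_b.
Equate demand and the shifted supply: 8783.1 - 22W_b = 5287.3 + 16.5W_b, giving 38.5W_b = 3495.8, so W_b = 90.8.
Then W_s = 90.8 - 14 = 76.8 and L = 8783.1 - 22(90.8) = 6785.5.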